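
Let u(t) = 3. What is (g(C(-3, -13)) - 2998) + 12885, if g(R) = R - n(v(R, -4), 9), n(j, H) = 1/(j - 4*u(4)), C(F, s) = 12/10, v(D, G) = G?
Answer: 791061/80 ≈ 9888.3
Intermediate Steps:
C(F, s) = 6/5 (C(F, s) = 12*(⅒) = 6/5)
n(j, H) = 1/(-12 + j) (n(j, H) = 1/(j - 4*3) = 1/(j - 12) = 1/(-12 + j))
g(R) = 1/16 + R (g(R) = R - 1/(-12 - 4) = R - 1/(-16) = R - 1*(-1/16) = R + 1/16 = 1/16 + R)
(g(C(-3, -13)) - 2998) + 12885 = ((1/16 + 6/5) - 2998) + 12885 = (101/80 - 2998) + 12885 = -239739/80 + 12885 = 791061/80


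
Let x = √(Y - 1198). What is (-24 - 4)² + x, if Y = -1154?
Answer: 784 + 28*I*√3 ≈ 784.0 + 48.497*I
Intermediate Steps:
x = 28*I*√3 (x = √(-1154 - 1198) = √(-2352) = 28*I*√3 ≈ 48.497*I)
(-24 - 4)² + x = (-24 - 4)² + 28*I*√3 = (-28)² + 28*I*√3 = 784 + 28*I*√3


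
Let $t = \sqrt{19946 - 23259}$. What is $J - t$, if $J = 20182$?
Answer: $20182 - i \sqrt{3313} \approx 20182.0 - 57.559 i$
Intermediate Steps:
$t = i \sqrt{3313}$ ($t = \sqrt{-3313} = i \sqrt{3313} \approx 57.559 i$)
$J - t = 20182 - i \sqrt{3313}$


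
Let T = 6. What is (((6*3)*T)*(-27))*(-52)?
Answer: 151632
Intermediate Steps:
(((6*3)*T)*(-27))*(-52) = (((6*3)*6)*(-27))*(-52) = ((18*6)*(-27))*(-52) = (108*(-27))*(-52) = -2916*(-52) = 151632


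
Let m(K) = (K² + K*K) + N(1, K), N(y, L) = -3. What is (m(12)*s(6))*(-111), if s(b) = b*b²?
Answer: -6833160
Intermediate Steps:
s(b) = b³
m(K) = -3 + 2*K² (m(K) = (K² + K*K) - 3 = (K² + K²) - 3 = 2*K² - 3 = -3 + 2*K²)
(m(12)*s(6))*(-111) = ((-3 + 2*12²)*6³)*(-111) = ((-3 + 2*144)*216)*(-111) = ((-3 + 288)*216)*(-111) = (285*216)*(-111) = 61560*(-111) = -6833160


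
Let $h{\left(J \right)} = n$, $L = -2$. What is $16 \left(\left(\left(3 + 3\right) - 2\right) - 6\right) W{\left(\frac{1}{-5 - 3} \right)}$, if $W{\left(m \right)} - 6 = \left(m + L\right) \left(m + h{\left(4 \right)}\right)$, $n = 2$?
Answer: $- \frac{129}{2} \approx -64.5$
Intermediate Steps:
$h{\left(J \right)} = 2$
$W{\left(m \right)} = 6 + \left(-2 + m\right) \left(2 + m\right)$ ($W{\left(m \right)} = 6 + \left(m - 2\right) \left(m + 2\right) = 6 + \left(-2 + m\right) \left(2 + m\right)$)
$16 \left(\left(\left(3 + 3\right) - 2\right) - 6\right) W{\left(\frac{1}{-5 - 3} \right)} = 16 \left(\left(\left(3 + 3\right) - 2\right) - 6\right) \left(2 + \left(\frac{1}{-5 - 3}\right)^{2}\right) = 16 \left(\left(6 - 2\right) - 6\right) \left(2 + \left(\frac{1}{-8}\right)^{2}\right) = 16 \left(4 - 6\right) \left(2 + \left(- \frac{1}{8}\right)^{2}\right) = 16 \left(-2\right) \left(2 + \frac{1}{64}\right) = \left(-32\right) \frac{129}{64} = - \frac{129}{2}$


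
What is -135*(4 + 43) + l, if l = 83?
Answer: -6262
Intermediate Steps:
-135*(4 + 43) + l = -135*(4 + 43) + 83 = -135*47 + 83 = -6345 + 83 = -6262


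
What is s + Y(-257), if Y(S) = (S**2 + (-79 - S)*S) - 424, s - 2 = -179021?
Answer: -159140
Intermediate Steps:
s = -179019 (s = 2 - 179021 = -179019)
Y(S) = -424 + S**2 + S*(-79 - S) (Y(S) = (S**2 + S*(-79 - S)) - 424 = -424 + S**2 + S*(-79 - S))
s + Y(-257) = -179019 + (-424 - 79*(-257)) = -179019 + (-424 + 20303) = -179019 + 19879 = -159140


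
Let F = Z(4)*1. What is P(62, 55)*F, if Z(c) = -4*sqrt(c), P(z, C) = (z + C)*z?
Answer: -58032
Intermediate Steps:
P(z, C) = z*(C + z) (P(z, C) = (C + z)*z = z*(C + z))
F = -8 (F = -4*sqrt(4)*1 = -4*2*1 = -8*1 = -8)
P(62, 55)*F = (62*(55 + 62))*(-8) = (62*117)*(-8) = 7254*(-8) = -58032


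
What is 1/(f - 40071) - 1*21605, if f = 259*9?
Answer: -815372701/37740 ≈ -21605.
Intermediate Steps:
f = 2331
1/(f - 40071) - 1*21605 = 1/(2331 - 40071) - 1*21605 = 1/(-37740) - 21605 = -1/37740 - 21605 = -815372701/37740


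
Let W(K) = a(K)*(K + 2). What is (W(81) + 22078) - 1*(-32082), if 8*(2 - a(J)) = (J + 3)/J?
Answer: 2933023/54 ≈ 54315.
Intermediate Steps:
a(J) = 2 - (3 + J)/(8*J) (a(J) = 2 - (J + 3)/(8*J) = 2 - (3 + J)/(8*J))
W(K) = 3*(-1 + 5*K)*(2 + K)/(8*K) (W(K) = (3*(-1 + 5*K)/(8*K))*(K + 2) = (3*(-1 + 5*K)/(8*K))*(2 + K) = 3*(-1 + 5*K)*(2 + K)/(8*K))
(W(81) + 22078) - 1*(-32082) = ((3/8)*(-1 + 5*81)*(2 + 81)/81 + 22078) - 1*(-32082) = ((3/8)*(1/81)*(-1 + 405)*83 + 22078) + 32082 = ((3/8)*(1/81)*404*83 + 22078) + 32082 = (8383/54 + 22078) + 32082 = 1200595/54 + 32082 = 2933023/54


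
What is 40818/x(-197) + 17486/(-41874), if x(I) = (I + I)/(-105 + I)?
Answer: 18434836285/589227 ≈ 31286.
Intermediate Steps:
x(I) = 2*I/(-105 + I) (x(I) = (2*I)/(-105 + I) = 2*I/(-105 + I))
40818/x(-197) + 17486/(-41874) = 40818/((2*(-197)/(-105 - 197))) + 17486/(-41874) = 40818/((2*(-197)/(-302))) + 17486*(-1/41874) = 40818/((2*(-197)*(-1/302))) - 1249/2991 = 40818/(197/151) - 1249/2991 = 40818*(151/197) - 1249/2991 = 6163518/197 - 1249/2991 = 18434836285/589227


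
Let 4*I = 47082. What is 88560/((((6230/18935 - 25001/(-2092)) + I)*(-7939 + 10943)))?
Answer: 8352477360/3338300200831 ≈ 0.0025020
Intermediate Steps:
I = 23541/2 (I = (¼)*47082 = 23541/2 ≈ 11771.)
88560/((((6230/18935 - 25001/(-2092)) + I)*(-7939 + 10943))) = 88560/((((6230/18935 - 25001/(-2092)) + 23541/2)*(-7939 + 10943))) = 88560/((((6230*(1/18935) - 25001*(-1/2092)) + 23541/2)*3004)) = 88560/((((178/541 + 25001/2092) + 23541/2)*3004)) = 88560/(((13897917/1131772 + 23541/2)*3004)) = 88560/(((13335420243/1131772)*3004)) = 88560/(10014900602493/282943) = 88560*(282943/10014900602493) = 8352477360/3338300200831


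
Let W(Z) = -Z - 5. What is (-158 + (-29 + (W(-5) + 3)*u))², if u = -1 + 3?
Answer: 32761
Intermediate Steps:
W(Z) = -5 - Z
u = 2
(-158 + (-29 + (W(-5) + 3)*u))² = (-158 + (-29 + ((-5 - 1*(-5)) + 3)*2))² = (-158 + (-29 + ((-5 + 5) + 3)*2))² = (-158 + (-29 + (0 + 3)*2))² = (-158 + (-29 + 3*2))² = (-158 + (-29 + 6))² = (-158 - 23)² = (-181)² = 32761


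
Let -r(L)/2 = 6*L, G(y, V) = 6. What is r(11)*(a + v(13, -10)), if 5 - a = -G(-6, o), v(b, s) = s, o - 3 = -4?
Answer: -132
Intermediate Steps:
o = -1 (o = 3 - 4 = -1)
r(L) = -12*L
a = 11 (a = 5 - (-1)*6 = 5 - 1*(-6) = 5 + 6 = 11)
r(11)*(a + v(13, -10)) = (-12*11)*(11 - 10) = -132*1 = -132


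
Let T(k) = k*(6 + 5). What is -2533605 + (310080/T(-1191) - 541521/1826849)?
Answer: -20212910780671562/7977849583 ≈ -2.5336e+6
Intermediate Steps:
T(k) = 11*k (T(k) = k*11 = 11*k)
-2533605 + (310080/T(-1191) - 541521/1826849) = -2533605 + (310080/((11*(-1191))) - 541521/1826849) = -2533605 + (310080/(-13101) - 541521*1/1826849) = -2533605 + (310080*(-1/13101) - 541521/1826849) = -2533605 + (-103360/4367 - 541521/1826849) = -2533605 - 191187934847/7977849583 = -20212910780671562/7977849583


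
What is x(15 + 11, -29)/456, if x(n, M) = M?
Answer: -29/456 ≈ -0.063596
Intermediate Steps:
x(15 + 11, -29)/456 = -29/456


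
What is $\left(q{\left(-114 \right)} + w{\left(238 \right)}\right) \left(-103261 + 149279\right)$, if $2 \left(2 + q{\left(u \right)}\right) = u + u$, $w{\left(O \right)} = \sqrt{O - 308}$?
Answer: $-5338088 + 46018 i \sqrt{70} \approx -5.3381 \cdot 10^{6} + 3.8501 \cdot 10^{5} i$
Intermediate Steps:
$w{\left(O \right)} = \sqrt{-308 + O}$ ($w{\left(O \right)} = \sqrt{O - 308} = \sqrt{-308 + O}$)
$q{\left(u \right)} = -2 + u$ ($q{\left(u \right)} = -2 + \frac{u + u}{2} = -2 + \frac{2 u}{2} = -2 + u$)
$\left(q{\left(-114 \right)} + w{\left(238 \right)}\right) \left(-103261 + 149279\right) = \left(\left(-2 - 114\right) + \sqrt{-308 + 238}\right) \left(-103261 + 149279\right) = \left(-116 + \sqrt{-70}\right) 46018 = \left(-116 + i \sqrt{70}\right) 46018 = -5338088 + 46018 i \sqrt{70}$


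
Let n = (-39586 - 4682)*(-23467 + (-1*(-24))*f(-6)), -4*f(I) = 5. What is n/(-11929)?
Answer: -1040165196/11929 ≈ -87196.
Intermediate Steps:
f(I) = -5/4 (f(I) = -1/4*5 = -5/4)
n = 1040165196 (n = (-39586 - 4682)*(-23467 - 1*(-24)*(-5/4)) = -44268*(-23467 + 24*(-5/4)) = -44268*(-23467 - 30) = -44268*(-23497) = 1040165196)
n/(-11929) = 1040165196/(-11929) = 1040165196*(-1/11929) = -1040165196/11929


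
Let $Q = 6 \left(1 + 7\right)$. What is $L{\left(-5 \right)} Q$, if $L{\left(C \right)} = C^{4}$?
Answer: $30000$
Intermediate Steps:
$Q = 48$ ($Q = 6 \cdot 8 = 48$)
$L{\left(-5 \right)} Q = \left(-5\right)^{4} \cdot 48 = 625 \cdot 48 = 30000$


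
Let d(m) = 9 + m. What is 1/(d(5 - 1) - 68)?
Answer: -1/55 ≈ -0.018182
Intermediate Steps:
1/(d(5 - 1) - 68) = 1/((9 + (5 - 1)) - 68) = 1/((9 + 4) - 68) = 1/(13 - 68) = 1/(-55) = -1/55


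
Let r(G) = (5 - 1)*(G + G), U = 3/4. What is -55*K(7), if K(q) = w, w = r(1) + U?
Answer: -1925/4 ≈ -481.25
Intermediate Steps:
U = 3/4 (U = 3*(1/4) = 3/4 ≈ 0.75000)
r(G) = 8*G (r(G) = 4*(2*G) = 8*G)
w = 35/4 (w = 8*1 + 3/4 = 8 + 3/4 = 35/4 ≈ 8.7500)
K(q) = 35/4
-55*K(7) = -55*35/4 = -1925/4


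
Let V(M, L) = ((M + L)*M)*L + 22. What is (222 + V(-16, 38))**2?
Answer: 172449424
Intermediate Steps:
V(M, L) = 22 + L*M*(L + M) (V(M, L) = ((L + M)*M)*L + 22 = (M*(L + M))*L + 22 = L*M*(L + M) + 22 = 22 + L*M*(L + M))
(222 + V(-16, 38))**2 = (222 + (22 + 38*(-16)**2 - 16*38**2))**2 = (222 + (22 + 38*256 - 16*1444))**2 = (222 + (22 + 9728 - 23104))**2 = (222 - 13354)**2 = (-13132)**2 = 172449424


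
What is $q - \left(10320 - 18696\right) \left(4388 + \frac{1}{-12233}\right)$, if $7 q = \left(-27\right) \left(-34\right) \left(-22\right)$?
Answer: $\frac{3147025067028}{85631} \approx 3.6751 \cdot 10^{7}$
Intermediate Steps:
$q = - \frac{20196}{7}$ ($q = \frac{\left(-27\right) \left(-34\right) \left(-22\right)}{7} = \frac{918 \left(-22\right)}{7} = \frac{1}{7} \left(-20196\right) = - \frac{20196}{7} \approx -2885.1$)
$q - \left(10320 - 18696\right) \left(4388 + \frac{1}{-12233}\right) = - \frac{20196}{7} - \left(10320 - 18696\right) \left(4388 + \frac{1}{-12233}\right) = - \frac{20196}{7} - - 8376 \left(4388 - \frac{1}{12233}\right) = - \frac{20196}{7} - \left(-8376\right) \frac{53678403}{12233} = - \frac{20196}{7} - - \frac{449610303528}{12233} = - \frac{20196}{7} + \frac{449610303528}{12233} = \frac{3147025067028}{85631}$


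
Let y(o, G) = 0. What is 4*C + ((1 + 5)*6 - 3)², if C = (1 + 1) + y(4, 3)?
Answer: 1097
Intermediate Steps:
C = 2 (C = (1 + 1) + 0 = 2 + 0 = 2)
4*C + ((1 + 5)*6 - 3)² = 4*2 + ((1 + 5)*6 - 3)² = 8 + (6*6 - 3)² = 8 + (36 - 3)² = 8 + 33² = 8 + 1089 = 1097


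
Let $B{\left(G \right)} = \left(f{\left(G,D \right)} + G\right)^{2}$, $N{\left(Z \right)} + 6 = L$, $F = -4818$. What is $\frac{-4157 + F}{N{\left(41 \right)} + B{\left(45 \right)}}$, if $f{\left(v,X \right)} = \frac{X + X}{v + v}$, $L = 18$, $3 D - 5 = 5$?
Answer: $- \frac{6542775}{1489837} \approx -4.3916$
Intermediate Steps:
$D = \frac{10}{3}$ ($D = \frac{5}{3} + \frac{1}{3} \cdot 5 = \frac{5}{3} + \frac{5}{3} = \frac{10}{3} \approx 3.3333$)
$N{\left(Z \right)} = 12$ ($N{\left(Z \right)} = -6 + 18 = 12$)
$f{\left(v,X \right)} = \frac{X}{v}$ ($f{\left(v,X \right)} = \frac{2 X}{2 v} = 2 X \frac{1}{2 v} = \frac{X}{v}$)
$B{\left(G \right)} = \left(G + \frac{10}{3 G}\right)^{2}$ ($B{\left(G \right)} = \left(\frac{10}{3 G} + G\right)^{2} = \left(G + \frac{10}{3 G}\right)^{2}$)
$\frac{-4157 + F}{N{\left(41 \right)} + B{\left(45 \right)}} = \frac{-4157 - 4818}{12 + \left(45 + \frac{10}{3 \cdot 45}\right)^{2}} = - \frac{8975}{12 + \left(45 + \frac{10}{3} \cdot \frac{1}{45}\right)^{2}} = - \frac{8975}{12 + \left(45 + \frac{2}{27}\right)^{2}} = - \frac{8975}{12 + \left(\frac{1217}{27}\right)^{2}} = - \frac{8975}{12 + \frac{1481089}{729}} = - \frac{8975}{\frac{1489837}{729}} = \left(-8975\right) \frac{729}{1489837} = - \frac{6542775}{1489837}$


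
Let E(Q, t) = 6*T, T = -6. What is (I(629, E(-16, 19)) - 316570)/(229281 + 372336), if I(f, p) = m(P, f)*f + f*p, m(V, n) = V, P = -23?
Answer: -353681/601617 ≈ -0.58788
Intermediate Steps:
E(Q, t) = -36 (E(Q, t) = 6*(-6) = -36)
I(f, p) = -23*f + f*p
(I(629, E(-16, 19)) - 316570)/(229281 + 372336) = (629*(-23 - 36) - 316570)/(229281 + 372336) = (629*(-59) - 316570)/601617 = (-37111 - 316570)*(1/601617) = -353681*1/601617 = -353681/601617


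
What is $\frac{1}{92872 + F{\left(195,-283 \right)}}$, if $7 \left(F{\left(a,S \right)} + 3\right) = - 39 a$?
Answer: $\frac{7}{642478} \approx 1.0895 \cdot 10^{-5}$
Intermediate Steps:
$F{\left(a,S \right)} = -3 - \frac{39 a}{7}$ ($F{\left(a,S \right)} = -3 + \frac{\left(-39\right) a}{7} = -3 - \frac{39 a}{7}$)
$\frac{1}{92872 + F{\left(195,-283 \right)}} = \frac{1}{92872 - \frac{7626}{7}} = \frac{1}{\frac{642478}{7}} = \frac{7}{642478}$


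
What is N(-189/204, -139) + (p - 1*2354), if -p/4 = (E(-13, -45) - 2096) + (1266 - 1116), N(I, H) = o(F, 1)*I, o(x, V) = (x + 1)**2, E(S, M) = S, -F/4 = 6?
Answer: 339449/68 ≈ 4991.9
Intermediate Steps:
F = -24 (F = -4*6 = -24)
o(x, V) = (1 + x)**2
N(I, H) = 529*I (N(I, H) = (1 - 24)**2*I = (-23)**2*I = 529*I)
p = 7836 (p = -4*((-13 - 2096) + (1266 - 1116)) = -4*(-2109 + 150) = -4*(-1959) = 7836)
N(-189/204, -139) + (p - 1*2354) = 529*(-189/204) + (7836 - 1*2354) = 529*(-189*1/204) + (7836 - 2354) = 529*(-63/68) + 5482 = -33327/68 + 5482 = 339449/68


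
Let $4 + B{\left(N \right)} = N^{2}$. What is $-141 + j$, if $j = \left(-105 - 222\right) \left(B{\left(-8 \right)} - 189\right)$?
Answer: $42042$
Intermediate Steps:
$B{\left(N \right)} = -4 + N^{2}$
$j = 42183$ ($j = \left(-105 - 222\right) \left(\left(-4 + \left(-8\right)^{2}\right) - 189\right) = - 327 \left(\left(-4 + 64\right) - 189\right) = - 327 \left(60 - 189\right) = \left(-327\right) \left(-129\right) = 42183$)
$-141 + j = -141 + 42183 = 42042$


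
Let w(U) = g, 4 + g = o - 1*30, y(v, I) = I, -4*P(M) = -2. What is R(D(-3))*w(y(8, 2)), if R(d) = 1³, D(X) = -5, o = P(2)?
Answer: -67/2 ≈ -33.500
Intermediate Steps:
P(M) = ½ (P(M) = -¼*(-2) = ½)
o = ½ ≈ 0.50000
g = -67/2 (g = -4 + (½ - 1*30) = -4 + (½ - 30) = -4 - 59/2 = -67/2 ≈ -33.500)
w(U) = -67/2
R(d) = 1
R(D(-3))*w(y(8, 2)) = 1*(-67/2) = -67/2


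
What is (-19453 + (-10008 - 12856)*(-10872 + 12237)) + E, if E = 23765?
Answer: -31205048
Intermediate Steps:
(-19453 + (-10008 - 12856)*(-10872 + 12237)) + E = (-19453 + (-10008 - 12856)*(-10872 + 12237)) + 23765 = (-19453 - 22864*1365) + 23765 = (-19453 - 31209360) + 23765 = -31228813 + 23765 = -31205048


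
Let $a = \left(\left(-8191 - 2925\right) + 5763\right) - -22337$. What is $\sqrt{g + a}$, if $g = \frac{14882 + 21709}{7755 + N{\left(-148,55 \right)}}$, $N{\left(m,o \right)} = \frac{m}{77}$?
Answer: $\frac{\sqrt{6054668848273705}}{596987} \approx 130.34$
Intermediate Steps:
$N{\left(m,o \right)} = \frac{m}{77}$ ($N{\left(m,o \right)} = m \frac{1}{77} = \frac{m}{77}$)
$a = 16984$ ($a = \left(-11116 + 5763\right) + 22337 = -5353 + 22337 = 16984$)
$g = \frac{2817507}{596987}$ ($g = \frac{14882 + 21709}{7755 + \frac{1}{77} \left(-148\right)} = \frac{36591}{7755 - \frac{148}{77}} = \frac{36591}{\frac{596987}{77}} = 36591 \cdot \frac{77}{596987} = \frac{2817507}{596987} \approx 4.7195$)
$\sqrt{g + a} = \sqrt{\frac{2817507}{596987} + 16984} = \sqrt{\frac{10142044715}{596987}} = \frac{\sqrt{6054668848273705}}{596987}$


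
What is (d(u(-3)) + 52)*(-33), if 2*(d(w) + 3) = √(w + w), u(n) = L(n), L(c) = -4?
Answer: -1617 - 33*I*√2 ≈ -1617.0 - 46.669*I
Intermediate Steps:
u(n) = -4
d(w) = -3 + √2*√w/2 (d(w) = -3 + √(w + w)/2 = -3 + √(2*w)/2 = -3 + (√2*√w)/2 = -3 + √2*√w/2)
(d(u(-3)) + 52)*(-33) = ((-3 + √2*√(-4)/2) + 52)*(-33) = ((-3 + √2*(2*I)/2) + 52)*(-33) = ((-3 + I*√2) + 52)*(-33) = (49 + I*√2)*(-33) = -1617 - 33*I*√2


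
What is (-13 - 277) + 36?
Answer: -254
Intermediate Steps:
(-13 - 277) + 36 = -290 + 36 = -254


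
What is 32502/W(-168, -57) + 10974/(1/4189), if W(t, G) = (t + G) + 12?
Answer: 3263865272/71 ≈ 4.5970e+7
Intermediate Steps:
W(t, G) = 12 + G + t (W(t, G) = (G + t) + 12 = 12 + G + t)
32502/W(-168, -57) + 10974/(1/4189) = 32502/(12 - 57 - 168) + 10974/(1/4189) = 32502/(-213) + 10974/(1/4189) = 32502*(-1/213) + 10974*4189 = -10834/71 + 45970086 = 3263865272/71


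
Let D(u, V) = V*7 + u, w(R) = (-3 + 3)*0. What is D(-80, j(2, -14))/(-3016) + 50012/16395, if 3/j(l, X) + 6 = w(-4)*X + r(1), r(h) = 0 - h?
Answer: 152196977/49447320 ≈ 3.0780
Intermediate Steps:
r(h) = -h
w(R) = 0 (w(R) = 0*0 = 0)
j(l, X) = -3/7 (j(l, X) = 3/(-6 + (0*X - 1*1)) = 3/(-6 + (0 - 1)) = 3/(-6 - 1) = 3/(-7) = 3*(-1/7) = -3/7)
D(u, V) = u + 7*V (D(u, V) = 7*V + u = u + 7*V)
D(-80, j(2, -14))/(-3016) + 50012/16395 = (-80 + 7*(-3/7))/(-3016) + 50012/16395 = (-80 - 3)*(-1/3016) + 50012*(1/16395) = -83*(-1/3016) + 50012/16395 = 83/3016 + 50012/16395 = 152196977/49447320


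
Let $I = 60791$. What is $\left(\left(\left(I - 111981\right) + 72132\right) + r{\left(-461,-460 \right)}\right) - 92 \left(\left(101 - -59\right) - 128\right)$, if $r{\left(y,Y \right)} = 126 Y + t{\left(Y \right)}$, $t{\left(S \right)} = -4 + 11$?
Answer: $-39955$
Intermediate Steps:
$t{\left(S \right)} = 7$
$r{\left(y,Y \right)} = 7 + 126 Y$ ($r{\left(y,Y \right)} = 126 Y + 7 = 7 + 126 Y$)
$\left(\left(\left(I - 111981\right) + 72132\right) + r{\left(-461,-460 \right)}\right) - 92 \left(\left(101 - -59\right) - 128\right) = \left(\left(\left(60791 - 111981\right) + 72132\right) + \left(7 + 126 \left(-460\right)\right)\right) - 92 \left(\left(101 - -59\right) - 128\right) = \left(\left(-51190 + 72132\right) + \left(7 - 57960\right)\right) - 92 \left(\left(101 + 59\right) - 128\right) = \left(20942 - 57953\right) - 92 \left(160 - 128\right) = -37011 - 2944 = -39955$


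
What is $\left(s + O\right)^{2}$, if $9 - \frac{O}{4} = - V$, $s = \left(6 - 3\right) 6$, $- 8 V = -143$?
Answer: $\frac{63001}{4} \approx 15750.0$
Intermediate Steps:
$V = \frac{143}{8}$ ($V = \left(- \frac{1}{8}\right) \left(-143\right) = \frac{143}{8} \approx 17.875$)
$s = 18$ ($s = 3 \cdot 6 = 18$)
$O = \frac{215}{2}$ ($O = 36 - 4 \left(\left(-1\right) \frac{143}{8}\right) = 36 - - \frac{143}{2} = 36 + \frac{143}{2} = \frac{215}{2} \approx 107.5$)
$\left(s + O\right)^{2} = \left(18 + \frac{215}{2}\right)^{2} = \left(\frac{251}{2}\right)^{2} = \frac{63001}{4}$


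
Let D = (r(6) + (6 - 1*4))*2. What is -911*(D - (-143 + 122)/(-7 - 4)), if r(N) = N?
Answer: -141205/11 ≈ -12837.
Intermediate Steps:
D = 16 (D = (6 + (6 - 1*4))*2 = (6 + (6 - 4))*2 = (6 + 2)*2 = 8*2 = 16)
-911*(D - (-143 + 122)/(-7 - 4)) = -911*(16 - (-143 + 122)/(-7 - 4)) = -911*(16 - (-21)/(-11)) = -911*(16 - (-21)*(-1)/11) = -911*(16 - 1*21/11) = -911*(16 - 21/11) = -911*155/11 = -141205/11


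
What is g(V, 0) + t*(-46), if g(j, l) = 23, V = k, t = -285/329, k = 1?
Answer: 20677/329 ≈ 62.848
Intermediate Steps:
t = -285/329 (t = -285*1/329 = -285/329 ≈ -0.86626)
V = 1
g(V, 0) + t*(-46) = 23 - 285/329*(-46) = 23 + 13110/329 = 20677/329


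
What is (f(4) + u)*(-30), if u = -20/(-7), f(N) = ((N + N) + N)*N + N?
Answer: -11520/7 ≈ -1645.7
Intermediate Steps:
f(N) = N + 3*N**2 (f(N) = (2*N + N)*N + N = (3*N)*N + N = 3*N**2 + N = N + 3*N**2)
u = 20/7 (u = -20*(-1/7) = 20/7 ≈ 2.8571)
(f(4) + u)*(-30) = (4*(1 + 3*4) + 20/7)*(-30) = (4*(1 + 12) + 20/7)*(-30) = (4*13 + 20/7)*(-30) = (52 + 20/7)*(-30) = (384/7)*(-30) = -11520/7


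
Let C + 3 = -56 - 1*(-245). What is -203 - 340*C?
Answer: -63443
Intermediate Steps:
C = 186 (C = -3 + (-56 - 1*(-245)) = -3 + (-56 + 245) = -3 + 189 = 186)
-203 - 340*C = -203 - 340*186 = -203 - 63240 = -63443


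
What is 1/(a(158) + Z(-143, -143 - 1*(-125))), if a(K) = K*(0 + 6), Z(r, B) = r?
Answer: 1/805 ≈ 0.0012422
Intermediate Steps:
a(K) = 6*K (a(K) = K*6 = 6*K)
1/(a(158) + Z(-143, -143 - 1*(-125))) = 1/(6*158 - 143) = 1/(948 - 143) = 1/805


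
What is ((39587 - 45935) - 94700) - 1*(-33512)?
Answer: -67536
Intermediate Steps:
((39587 - 45935) - 94700) - 1*(-33512) = (-6348 - 94700) + 33512 = -101048 + 33512 = -67536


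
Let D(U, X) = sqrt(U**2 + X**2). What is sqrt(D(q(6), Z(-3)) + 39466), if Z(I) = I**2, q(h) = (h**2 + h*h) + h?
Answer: sqrt(39466 + 3*sqrt(685)) ≈ 198.86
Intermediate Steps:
q(h) = h + 2*h**2 (q(h) = (h**2 + h**2) + h = 2*h**2 + h = h + 2*h**2)
sqrt(D(q(6), Z(-3)) + 39466) = sqrt(sqrt((6*(1 + 2*6))**2 + ((-3)**2)**2) + 39466) = sqrt(sqrt((6*(1 + 12))**2 + 9**2) + 39466) = sqrt(sqrt((6*13)**2 + 81) + 39466) = sqrt(sqrt(78**2 + 81) + 39466) = sqrt(sqrt(6084 + 81) + 39466) = sqrt(sqrt(6165) + 39466) = sqrt(3*sqrt(685) + 39466) = sqrt(39466 + 3*sqrt(685))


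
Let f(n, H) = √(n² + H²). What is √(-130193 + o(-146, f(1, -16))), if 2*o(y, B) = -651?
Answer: I*√522074/2 ≈ 361.27*I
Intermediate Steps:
f(n, H) = √(H² + n²)
o(y, B) = -651/2 (o(y, B) = (½)*(-651) = -651/2)
√(-130193 + o(-146, f(1, -16))) = √(-130193 - 651/2) = √(-261037/2) = I*√522074/2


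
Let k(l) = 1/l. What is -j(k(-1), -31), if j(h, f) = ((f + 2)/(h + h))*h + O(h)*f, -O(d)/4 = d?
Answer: 277/2 ≈ 138.50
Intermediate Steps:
O(d) = -4*d
j(h, f) = 1 + f/2 - 4*f*h (j(h, f) = ((f + 2)/(h + h))*h + (-4*h)*f = ((2 + f)/((2*h)))*h - 4*f*h = ((2 + f)*(1/(2*h)))*h - 4*f*h = ((2 + f)/(2*h))*h - 4*f*h = (1 + f/2) - 4*f*h = 1 + f/2 - 4*f*h)
-j(k(-1), -31) = -(1 + (1/2)*(-31) - 4*(-31)/(-1)) = -(1 - 31/2 - 4*(-31)*(-1)) = -(1 - 31/2 - 124) = -1*(-277/2) = 277/2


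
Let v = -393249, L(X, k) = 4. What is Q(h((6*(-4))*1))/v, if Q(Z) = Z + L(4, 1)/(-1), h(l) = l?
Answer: 28/393249 ≈ 7.1202e-5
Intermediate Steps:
Q(Z) = -4 + Z (Q(Z) = Z + 4/(-1) = Z + 4*(-1) = Z - 4 = -4 + Z)
Q(h((6*(-4))*1))/v = (-4 + (6*(-4))*1)/(-393249) = (-4 - 24*1)*(-1/393249) = (-4 - 24)*(-1/393249) = -28*(-1/393249) = 28/393249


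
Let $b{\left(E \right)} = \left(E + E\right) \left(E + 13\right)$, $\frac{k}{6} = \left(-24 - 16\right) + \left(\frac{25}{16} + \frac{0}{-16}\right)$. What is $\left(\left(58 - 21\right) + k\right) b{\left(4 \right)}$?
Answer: $-26333$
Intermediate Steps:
$k = - \frac{1845}{8}$ ($k = 6 \left(\left(-24 - 16\right) + \left(\frac{25}{16} + \frac{0}{-16}\right)\right) = 6 \left(-40 + \left(25 \cdot \frac{1}{16} + 0 \left(- \frac{1}{16}\right)\right)\right) = 6 \left(-40 + \left(\frac{25}{16} + 0\right)\right) = 6 \left(-40 + \frac{25}{16}\right) = 6 \left(- \frac{615}{16}\right) = - \frac{1845}{8} \approx -230.63$)
$b{\left(E \right)} = 2 E \left(13 + E\right)$
$\left(\left(58 - 21\right) + k\right) b{\left(4 \right)} = \left(\left(58 - 21\right) - \frac{1845}{8}\right) 2 \cdot 4 \left(13 + 4\right) = \left(37 - \frac{1845}{8}\right) 2 \cdot 4 \cdot 17 = \left(- \frac{1549}{8}\right) 136 = -26333$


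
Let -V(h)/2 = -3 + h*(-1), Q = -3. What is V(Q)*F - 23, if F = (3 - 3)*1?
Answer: -23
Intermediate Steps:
V(h) = 6 + 2*h (V(h) = -2*(-3 + h*(-1)) = -2*(-3 - h) = 6 + 2*h)
F = 0 (F = 0*1 = 0)
V(Q)*F - 23 = (6 + 2*(-3))*0 - 23 = (6 - 6)*0 - 23 = 0*0 - 23 = 0 - 23 = -23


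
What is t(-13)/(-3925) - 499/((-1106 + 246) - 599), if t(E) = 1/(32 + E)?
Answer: 37211466/108804925 ≈ 0.34200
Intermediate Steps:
t(-13)/(-3925) - 499/((-1106 + 246) - 599) = 1/((32 - 13)*(-3925)) - 499/((-1106 + 246) - 599) = -1/3925/19 - 499/(-860 - 599) = (1/19)*(-1/3925) - 499/(-1459) = -1/74575 - 499*(-1/1459) = -1/74575 + 499/1459 = 37211466/108804925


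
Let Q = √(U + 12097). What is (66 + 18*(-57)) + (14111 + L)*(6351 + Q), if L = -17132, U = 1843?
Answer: -19187331 - 6042*√3485 ≈ -1.9544e+7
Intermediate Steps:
Q = 2*√3485 (Q = √(1843 + 12097) = √13940 = 2*√3485 ≈ 118.07)
(66 + 18*(-57)) + (14111 + L)*(6351 + Q) = (66 + 18*(-57)) + (14111 - 17132)*(6351 + 2*√3485) = (66 - 1026) - 3021*(6351 + 2*√3485) = -960 + (-19186371 - 6042*√3485) = -19187331 - 6042*√3485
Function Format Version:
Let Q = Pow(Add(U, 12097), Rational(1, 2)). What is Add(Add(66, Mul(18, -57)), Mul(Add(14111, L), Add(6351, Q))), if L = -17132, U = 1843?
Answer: Add(-19187331, Mul(-6042, Pow(3485, Rational(1, 2)))) ≈ -1.9544e+7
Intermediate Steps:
Q = Mul(2, Pow(3485, Rational(1, 2))) (Q = Pow(Add(1843, 12097), Rational(1, 2)) = Pow(13940, Rational(1, 2)) = Mul(2, Pow(3485, Rational(1, 2))) ≈ 118.07)
Add(Add(66, Mul(18, -57)), Mul(Add(14111, L), Add(6351, Q))) = Add(Add(66, Mul(18, -57)), Mul(Add(14111, -17132), Add(6351, Mul(2, Pow(3485, Rational(1, 2)))))) = Add(Add(66, -1026), Mul(-3021, Add(6351, Mul(2, Pow(3485, Rational(1, 2)))))) = Add(-960, Add(-19186371, Mul(-6042, Pow(3485, Rational(1, 2))))) = Add(-19187331, Mul(-6042, Pow(3485, Rational(1, 2))))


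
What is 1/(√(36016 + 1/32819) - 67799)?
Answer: -2225095381/150858059727314 - 9*√478917985395/150858059727314 ≈ -1.4791e-5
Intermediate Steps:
1/(√(36016 + 1/32819) - 67799) = 1/(√(1182009105/32819) - 67799) = 1/(9*√478917985395/32819 - 67799) = 1/(-67799 + 9*√478917985395/32819)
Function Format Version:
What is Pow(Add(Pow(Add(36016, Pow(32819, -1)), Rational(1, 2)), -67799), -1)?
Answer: Add(Rational(-2225095381, 150858059727314), Mul(Rational(-9, 150858059727314), Pow(478917985395, Rational(1, 2)))) ≈ -1.4791e-5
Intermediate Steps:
Pow(Add(Pow(Add(36016, Pow(32819, -1)), Rational(1, 2)), -67799), -1) = Pow(Add(Pow(Add(36016, Rational(1, 32819)), Rational(1, 2)), -67799), -1) = Pow(Add(Pow(Rational(1182009105, 32819), Rational(1, 2)), -67799), -1) = Pow(Add(Mul(Rational(9, 32819), Pow(478917985395, Rational(1, 2))), -67799), -1) = Pow(Add(-67799, Mul(Rational(9, 32819), Pow(478917985395, Rational(1, 2)))), -1)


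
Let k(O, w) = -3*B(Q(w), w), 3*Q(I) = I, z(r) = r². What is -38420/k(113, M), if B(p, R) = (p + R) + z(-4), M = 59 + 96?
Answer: 9605/167 ≈ 57.515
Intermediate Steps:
Q(I) = I/3
M = 155
B(p, R) = 16 + R + p (B(p, R) = (p + R) + (-4)² = (R + p) + 16 = 16 + R + p)
k(O, w) = -48 - 4*w (k(O, w) = -3*(16 + w + w/3) = -3*(16 + 4*w/3) = -48 - 4*w)
-38420/k(113, M) = -38420/(-48 - 4*155) = -38420/(-48 - 620) = -38420/(-668) = -38420*(-1/668) = 9605/167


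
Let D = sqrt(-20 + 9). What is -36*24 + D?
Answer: -864 + I*sqrt(11) ≈ -864.0 + 3.3166*I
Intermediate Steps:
D = I*sqrt(11) (D = sqrt(-11) = I*sqrt(11) ≈ 3.3166*I)
-36*24 + D = -36*24 + I*sqrt(11) = -864 + I*sqrt(11)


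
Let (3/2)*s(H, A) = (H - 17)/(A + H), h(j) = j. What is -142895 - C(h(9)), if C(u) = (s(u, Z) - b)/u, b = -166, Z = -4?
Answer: -19293299/135 ≈ -1.4291e+5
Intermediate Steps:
s(H, A) = 2*(-17 + H)/(3*(A + H)) (s(H, A) = 2*((H - 17)/(A + H))/3 = 2*((-17 + H)/(A + H))/3 = 2*(-17 + H)/(3*(A + H)))
C(u) = (166 + 2*(-17 + u)/(3*(-4 + u)))/u (C(u) = (2*(-17 + u)/(3*(-4 + u)) - 1*(-166))/u = (2*(-17 + u)/(3*(-4 + u)) + 166)/u = (166 + 2*(-17 + u)/(3*(-4 + u)))/u)
-142895 - C(h(9)) = -142895 - 2*(-1013 + 250*9)/(3*9*(-4 + 9)) = -142895 - 2*(-1013 + 2250)/(3*9*5) = -142895 - 2*1237/(3*9*5) = -142895 - 1*2474/135 = -142895 - 2474/135 = -19293299/135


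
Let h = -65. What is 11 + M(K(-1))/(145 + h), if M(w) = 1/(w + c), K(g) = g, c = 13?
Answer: 10561/960 ≈ 11.001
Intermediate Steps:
M(w) = 1/(13 + w) (M(w) = 1/(w + 13) = 1/(13 + w))
11 + M(K(-1))/(145 + h) = 11 + 1/((145 - 65)*(13 - 1)) = 11 + 1/(80*12) = 11 + (1/80)*(1/12) = 11 + 1/960 = 10561/960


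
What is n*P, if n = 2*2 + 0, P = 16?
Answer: 64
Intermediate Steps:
n = 4 (n = 4 + 0 = 4)
n*P = 4*16 = 64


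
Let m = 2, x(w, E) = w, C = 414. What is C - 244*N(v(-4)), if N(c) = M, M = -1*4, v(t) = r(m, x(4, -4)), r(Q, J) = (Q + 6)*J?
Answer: 1390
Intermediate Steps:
r(Q, J) = J*(6 + Q) (r(Q, J) = (6 + Q)*J = J*(6 + Q))
v(t) = 32 (v(t) = 4*(6 + 2) = 4*8 = 32)
M = -4
N(c) = -4
C - 244*N(v(-4)) = 414 - 244*(-4) = 414 + 976 = 1390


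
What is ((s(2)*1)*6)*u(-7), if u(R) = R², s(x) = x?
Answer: 588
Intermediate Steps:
((s(2)*1)*6)*u(-7) = ((2*1)*6)*(-7)² = (2*6)*49 = 12*49 = 588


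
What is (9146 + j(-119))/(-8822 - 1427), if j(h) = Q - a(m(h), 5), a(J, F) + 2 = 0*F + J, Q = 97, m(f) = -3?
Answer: -9248/10249 ≈ -0.90233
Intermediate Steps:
a(J, F) = -2 + J (a(J, F) = -2 + (0*F + J) = -2 + (0 + J) = -2 + J)
j(h) = 102 (j(h) = 97 - (-2 - 3) = 97 - 1*(-5) = 97 + 5 = 102)
(9146 + j(-119))/(-8822 - 1427) = (9146 + 102)/(-8822 - 1427) = 9248/(-10249) = 9248*(-1/10249) = -9248/10249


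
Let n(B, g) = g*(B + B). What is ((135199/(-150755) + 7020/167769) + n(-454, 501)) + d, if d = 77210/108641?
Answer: -138885976956073454609/305305540695155 ≈ -4.5491e+5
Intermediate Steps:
d = 77210/108641 (d = 77210*(1/108641) = 77210/108641 ≈ 0.71069)
n(B, g) = 2*B*g (n(B, g) = g*(2*B) = 2*B*g)
((135199/(-150755) + 7020/167769) + n(-454, 501)) + d = ((135199/(-150755) + 7020/167769) + 2*(-454)*501) + 77210/108641 = ((135199*(-1/150755) + 7020*(1/167769)) - 454908) + 77210/108641 = ((-135199/150755 + 780/18641) - 454908) + 77210/108641 = (-2402655659/2810223955 - 454908) + 77210/108641 = -1278395761576799/2810223955 + 77210/108641 = -138885976956073454609/305305540695155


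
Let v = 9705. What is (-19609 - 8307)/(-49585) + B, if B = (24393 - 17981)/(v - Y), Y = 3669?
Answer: 121609999/74823765 ≈ 1.6253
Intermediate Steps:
B = 1603/1509 (B = (24393 - 17981)/(9705 - 1*3669) = 6412/(9705 - 3669) = 6412/6036 = 6412*(1/6036) = 1603/1509 ≈ 1.0623)
(-19609 - 8307)/(-49585) + B = (-19609 - 8307)/(-49585) + 1603/1509 = -27916*(-1/49585) + 1603/1509 = 27916/49585 + 1603/1509 = 121609999/74823765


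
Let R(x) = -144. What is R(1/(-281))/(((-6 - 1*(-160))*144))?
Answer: -1/154 ≈ -0.0064935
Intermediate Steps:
R(1/(-281))/(((-6 - 1*(-160))*144)) = -144*1/(144*(-6 - 1*(-160))) = -144*1/(144*(-6 + 160)) = -144/(154*144) = -144/22176 = -144*1/22176 = -1/154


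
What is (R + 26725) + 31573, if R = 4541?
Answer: 62839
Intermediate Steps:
(R + 26725) + 31573 = (4541 + 26725) + 31573 = 31266 + 31573 = 62839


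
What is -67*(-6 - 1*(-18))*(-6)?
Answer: 4824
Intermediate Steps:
-67*(-6 - 1*(-18))*(-6) = -67*(-6 + 18)*(-6) = -67*12*(-6) = -804*(-6) = 4824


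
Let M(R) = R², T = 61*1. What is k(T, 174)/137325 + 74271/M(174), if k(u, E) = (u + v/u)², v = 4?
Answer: 170540283407/68758319892 ≈ 2.4803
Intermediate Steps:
T = 61
k(u, E) = (u + 4/u)²
k(T, 174)/137325 + 74271/M(174) = ((4 + 61²)²/61²)/137325 + 74271/(174²) = ((4 + 3721)²/3721)*(1/137325) + 74271/30276 = ((1/3721)*3725²)*(1/137325) + 74271*(1/30276) = ((1/3721)*13875625)*(1/137325) + 24757/10092 = (13875625/3721)*(1/137325) + 24757/10092 = 555025/20439453 + 24757/10092 = 170540283407/68758319892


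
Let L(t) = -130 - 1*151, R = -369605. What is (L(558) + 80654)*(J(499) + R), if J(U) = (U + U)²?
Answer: 50345566827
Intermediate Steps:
J(U) = 4*U² (J(U) = (2*U)² = 4*U²)
L(t) = -281 (L(t) = -130 - 151 = -281)
(L(558) + 80654)*(J(499) + R) = (-281 + 80654)*(4*499² - 369605) = 80373*(4*249001 - 369605) = 80373*(996004 - 369605) = 80373*626399 = 50345566827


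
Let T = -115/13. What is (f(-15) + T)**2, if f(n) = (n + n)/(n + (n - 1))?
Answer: 10080625/162409 ≈ 62.069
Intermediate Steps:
T = -115/13 (T = -115*1/13 = -115/13 ≈ -8.8462)
f(n) = 2*n/(-1 + 2*n) (f(n) = (2*n)/(n + (-1 + n)) = (2*n)/(-1 + 2*n) = 2*n/(-1 + 2*n))
(f(-15) + T)**2 = (2*(-15)/(-1 + 2*(-15)) - 115/13)**2 = (2*(-15)/(-1 - 30) - 115/13)**2 = (2*(-15)/(-31) - 115/13)**2 = (2*(-15)*(-1/31) - 115/13)**2 = (30/31 - 115/13)**2 = (-3175/403)**2 = 10080625/162409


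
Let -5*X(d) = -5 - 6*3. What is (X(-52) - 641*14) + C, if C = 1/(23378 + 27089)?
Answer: -2263293544/252335 ≈ -8969.4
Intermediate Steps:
X(d) = 23/5 (X(d) = -(-5 - 6*3)/5 = -(-5 - 18)/5 = -⅕*(-23) = 23/5)
C = 1/50467 ≈ 1.9815e-5
(X(-52) - 641*14) + C = (23/5 - 641*14) + 1/50467 = (23/5 - 8974) + 1/50467 = -44847/5 + 1/50467 = -2263293544/252335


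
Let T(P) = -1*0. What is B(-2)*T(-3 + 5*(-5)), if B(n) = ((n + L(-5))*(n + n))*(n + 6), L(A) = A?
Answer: 0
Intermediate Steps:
B(n) = 2*n*(-5 + n)*(6 + n) (B(n) = ((n - 5)*(n + n))*(n + 6) = ((-5 + n)*(2*n))*(6 + n) = (2*n*(-5 + n))*(6 + n) = 2*n*(-5 + n)*(6 + n))
T(P) = 0
B(-2)*T(-3 + 5*(-5)) = (2*(-2)*(-30 - 2 + (-2)²))*0 = (2*(-2)*(-30 - 2 + 4))*0 = (2*(-2)*(-28))*0 = 112*0 = 0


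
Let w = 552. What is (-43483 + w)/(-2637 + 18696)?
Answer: -42931/16059 ≈ -2.6733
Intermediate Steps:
(-43483 + w)/(-2637 + 18696) = (-43483 + 552)/(-2637 + 18696) = -42931/16059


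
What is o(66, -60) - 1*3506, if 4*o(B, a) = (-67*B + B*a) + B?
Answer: -5585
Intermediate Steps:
o(B, a) = -33*B/2 + B*a/4 (o(B, a) = ((-67*B + B*a) + B)/4 = (-66*B + B*a)/4 = -33*B/2 + B*a/4)
o(66, -60) - 1*3506 = (¼)*66*(-66 - 60) - 1*3506 = (¼)*66*(-126) - 3506 = -2079 - 3506 = -5585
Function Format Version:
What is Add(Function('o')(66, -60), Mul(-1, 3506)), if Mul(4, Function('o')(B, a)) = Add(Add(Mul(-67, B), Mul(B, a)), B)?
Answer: -5585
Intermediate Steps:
Function('o')(B, a) = Add(Mul(Rational(-33, 2), B), Mul(Rational(1, 4), B, a)) (Function('o')(B, a) = Mul(Rational(1, 4), Add(Add(Mul(-67, B), Mul(B, a)), B)) = Mul(Rational(1, 4), Add(Mul(-66, B), Mul(B, a))) = Add(Mul(Rational(-33, 2), B), Mul(Rational(1, 4), B, a)))
Add(Function('o')(66, -60), Mul(-1, 3506)) = Add(Mul(Rational(1, 4), 66, Add(-66, -60)), Mul(-1, 3506)) = Add(Mul(Rational(1, 4), 66, -126), -3506) = Add(-2079, -3506) = -5585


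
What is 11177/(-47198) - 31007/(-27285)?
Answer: 1158503941/1287797430 ≈ 0.89960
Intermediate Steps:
11177/(-47198) - 31007/(-27285) = 11177*(-1/47198) - 31007*(-1/27285) = -11177/47198 + 31007/27285 = 1158503941/1287797430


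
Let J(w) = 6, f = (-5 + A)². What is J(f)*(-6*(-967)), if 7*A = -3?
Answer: 34812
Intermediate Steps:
A = -3/7 (A = (⅐)*(-3) = -3/7 ≈ -0.42857)
f = 1444/49 (f = (-5 - 3/7)² = (-38/7)² = 1444/49 ≈ 29.469)
J(f)*(-6*(-967)) = 6*(-6*(-967)) = 6*5802 = 34812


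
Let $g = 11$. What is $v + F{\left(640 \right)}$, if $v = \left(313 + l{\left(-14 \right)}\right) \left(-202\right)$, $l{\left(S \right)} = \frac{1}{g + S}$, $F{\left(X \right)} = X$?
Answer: $- \frac{187556}{3} \approx -62519.0$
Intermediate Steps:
$l{\left(S \right)} = \frac{1}{11 + S}$
$v = - \frac{189476}{3}$ ($v = \left(313 + \frac{1}{11 - 14}\right) \left(-202\right) = \left(313 + \frac{1}{-3}\right) \left(-202\right) = \left(313 - \frac{1}{3}\right) \left(-202\right) = \frac{938}{3} \left(-202\right) = - \frac{189476}{3} \approx -63159.0$)
$v + F{\left(640 \right)} = - \frac{189476}{3} + 640 = - \frac{187556}{3}$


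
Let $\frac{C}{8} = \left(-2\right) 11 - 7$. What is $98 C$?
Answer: $-22736$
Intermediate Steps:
$C = -232$ ($C = 8 \left(\left(-2\right) 11 - 7\right) = 8 \left(-22 - 7\right) = 8 \left(-29\right) = -232$)
$98 C = 98 \left(-232\right) = -22736$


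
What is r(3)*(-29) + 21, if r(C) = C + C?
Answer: -153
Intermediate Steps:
r(C) = 2*C
r(3)*(-29) + 21 = (2*3)*(-29) + 21 = 6*(-29) + 21 = -174 + 21 = -153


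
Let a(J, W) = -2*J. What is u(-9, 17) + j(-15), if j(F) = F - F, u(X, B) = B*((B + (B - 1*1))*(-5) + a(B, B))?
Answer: -3383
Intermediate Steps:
u(X, B) = B*(5 - 12*B) (u(X, B) = B*((B + (B - 1*1))*(-5) - 2*B) = B*((B + (B - 1))*(-5) - 2*B) = B*((B + (-1 + B))*(-5) - 2*B) = B*((-1 + 2*B)*(-5) - 2*B) = B*((5 - 10*B) - 2*B) = B*(5 - 12*B))
j(F) = 0
u(-9, 17) + j(-15) = 17*(5 - 12*17) + 0 = 17*(5 - 204) + 0 = 17*(-199) + 0 = -3383 + 0 = -3383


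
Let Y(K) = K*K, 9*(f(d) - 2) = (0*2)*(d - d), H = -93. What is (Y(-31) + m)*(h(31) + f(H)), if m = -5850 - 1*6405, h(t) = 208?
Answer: -2371740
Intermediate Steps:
f(d) = 2 (f(d) = 2 + ((0*2)*(d - d))/9 = 2 + (0*0)/9 = 2 + (⅑)*0 = 2 + 0 = 2)
Y(K) = K²
m = -12255 (m = -5850 - 6405 = -12255)
(Y(-31) + m)*(h(31) + f(H)) = ((-31)² - 12255)*(208 + 2) = (961 - 12255)*210 = -11294*210 = -2371740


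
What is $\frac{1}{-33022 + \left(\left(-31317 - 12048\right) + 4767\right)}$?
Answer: $- \frac{1}{71620} \approx -1.3963 \cdot 10^{-5}$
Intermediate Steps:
$\frac{1}{-33022 + \left(\left(-31317 - 12048\right) + 4767\right)} = \frac{1}{-33022 + \left(-43365 + 4767\right)} = \frac{1}{-33022 - 38598} = \frac{1}{-71620} = - \frac{1}{71620}$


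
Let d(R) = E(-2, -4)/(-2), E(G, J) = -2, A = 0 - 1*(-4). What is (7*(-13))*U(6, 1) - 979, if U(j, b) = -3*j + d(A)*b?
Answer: 568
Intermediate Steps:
A = 4 (A = 0 + 4 = 4)
d(R) = 1 (d(R) = -2/(-2) = -2*(-½) = 1)
U(j, b) = b - 3*j (U(j, b) = -3*j + 1*b = -3*j + b = b - 3*j)
(7*(-13))*U(6, 1) - 979 = (7*(-13))*(1 - 3*6) - 979 = -91*(1 - 18) - 979 = -91*(-17) - 979 = 1547 - 979 = 568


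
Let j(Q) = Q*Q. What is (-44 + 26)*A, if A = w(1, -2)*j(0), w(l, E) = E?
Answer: 0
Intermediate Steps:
j(Q) = Q²
A = 0 (A = -2*0² = -2*0 = 0)
(-44 + 26)*A = (-44 + 26)*0 = -18*0 = 0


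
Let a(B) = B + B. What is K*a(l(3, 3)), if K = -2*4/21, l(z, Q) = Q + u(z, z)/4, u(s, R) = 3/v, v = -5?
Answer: -76/35 ≈ -2.1714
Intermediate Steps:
u(s, R) = -⅗ (u(s, R) = 3/(-5) = 3*(-⅕) = -⅗)
l(z, Q) = -3/20 + Q (l(z, Q) = Q - ⅗/4 = Q - ⅗*¼ = Q - 3/20 = -3/20 + Q)
K = -8/21 (K = -8*1/21 = -8/21 ≈ -0.38095)
a(B) = 2*B
K*a(l(3, 3)) = -16*(-3/20 + 3)/21 = -16*57/(21*20) = -8/21*57/10 = -76/35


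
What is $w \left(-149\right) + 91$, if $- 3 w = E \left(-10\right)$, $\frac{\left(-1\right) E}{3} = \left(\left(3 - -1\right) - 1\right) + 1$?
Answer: $6051$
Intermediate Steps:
$E = -12$ ($E = - 3 \left(\left(\left(3 - -1\right) - 1\right) + 1\right) = - 3 \left(\left(\left(3 + 1\right) - 1\right) + 1\right) = - 3 \left(\left(4 - 1\right) + 1\right) = - 3 \left(3 + 1\right) = \left(-3\right) 4 = -12$)
$w = -40$ ($w = - \frac{\left(-12\right) \left(-10\right)}{3} = \left(- \frac{1}{3}\right) 120 = -40$)
$w \left(-149\right) + 91 = \left(-40\right) \left(-149\right) + 91 = 5960 + 91 = 6051$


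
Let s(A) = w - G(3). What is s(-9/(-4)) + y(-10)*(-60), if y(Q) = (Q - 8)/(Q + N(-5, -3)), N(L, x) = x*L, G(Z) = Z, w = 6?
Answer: 219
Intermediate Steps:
N(L, x) = L*x
y(Q) = (-8 + Q)/(15 + Q) (y(Q) = (Q - 8)/(Q - 5*(-3)) = (-8 + Q)/(Q + 15) = (-8 + Q)/(15 + Q))
s(A) = 3 (s(A) = 6 - 1*3 = 6 - 3 = 3)
s(-9/(-4)) + y(-10)*(-60) = 3 + ((-8 - 10)/(15 - 10))*(-60) = 3 + (-18/5)*(-60) = 3 + ((1/5)*(-18))*(-60) = 3 - 18/5*(-60) = 3 + 216 = 219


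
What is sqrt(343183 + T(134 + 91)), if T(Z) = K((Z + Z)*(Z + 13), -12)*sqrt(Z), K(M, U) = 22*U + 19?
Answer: 2*sqrt(84877) ≈ 582.67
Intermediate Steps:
K(M, U) = 19 + 22*U
T(Z) = -245*sqrt(Z) (T(Z) = (19 + 22*(-12))*sqrt(Z) = (19 - 264)*sqrt(Z) = -245*sqrt(Z))
sqrt(343183 + T(134 + 91)) = sqrt(343183 - 245*sqrt(134 + 91)) = sqrt(343183 - 245*sqrt(225)) = sqrt(343183 - 245*15) = sqrt(343183 - 3675) = sqrt(339508) = 2*sqrt(84877)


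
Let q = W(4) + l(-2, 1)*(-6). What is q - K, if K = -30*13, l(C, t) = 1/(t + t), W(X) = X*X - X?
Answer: 399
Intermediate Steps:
W(X) = X**2 - X
l(C, t) = 1/(2*t)
K = -390
q = 9 (q = 4*(-1 + 4) + ((1/2)/1)*(-6) = 4*3 + ((1/2)*1)*(-6) = 12 + (1/2)*(-6) = 12 - 3 = 9)
q - K = 9 - 1*(-390) = 9 + 390 = 399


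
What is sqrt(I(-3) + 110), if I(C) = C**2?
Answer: sqrt(119) ≈ 10.909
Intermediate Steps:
sqrt(I(-3) + 110) = sqrt((-3)**2 + 110) = sqrt(9 + 110) = sqrt(119)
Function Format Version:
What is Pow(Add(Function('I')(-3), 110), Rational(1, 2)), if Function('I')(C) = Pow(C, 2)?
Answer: Pow(119, Rational(1, 2)) ≈ 10.909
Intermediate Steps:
Pow(Add(Function('I')(-3), 110), Rational(1, 2)) = Pow(Add(Pow(-3, 2), 110), Rational(1, 2)) = Pow(Add(9, 110), Rational(1, 2)) = Pow(119, Rational(1, 2))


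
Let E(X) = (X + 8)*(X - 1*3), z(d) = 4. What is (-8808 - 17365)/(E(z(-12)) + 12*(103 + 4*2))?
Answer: -3739/192 ≈ -19.474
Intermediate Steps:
E(X) = (-3 + X)*(8 + X) (E(X) = (8 + X)*(X - 3) = (8 + X)*(-3 + X) = (-3 + X)*(8 + X))
(-8808 - 17365)/(E(z(-12)) + 12*(103 + 4*2)) = (-8808 - 17365)/((-24 + 4**2 + 5*4) + 12*(103 + 4*2)) = -26173/((-24 + 16 + 20) + 12*(103 + 8)) = -26173/(12 + 12*111) = -26173/(12 + 1332) = -26173/1344 = -26173*1/1344 = -3739/192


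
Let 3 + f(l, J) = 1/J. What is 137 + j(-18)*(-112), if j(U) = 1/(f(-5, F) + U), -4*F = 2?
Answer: 3263/23 ≈ 141.87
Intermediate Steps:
F = -½ (F = -¼*2 = -½ ≈ -0.50000)
f(l, J) = -3 + 1/J
j(U) = 1/(-5 + U) (j(U) = 1/((-3 + 1/(-½)) + U) = 1/((-3 - 2) + U) = 1/(-5 + U))
137 + j(-18)*(-112) = 137 - 112/(-5 - 18) = 137 - 112/(-23) = 137 - 1/23*(-112) = 137 + 112/23 = 3263/23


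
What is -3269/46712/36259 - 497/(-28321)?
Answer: 841691431427/47968138884968 ≈ 0.017547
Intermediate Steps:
-3269/46712/36259 - 497/(-28321) = -3269*1/46712*(1/36259) - 497*(-1/28321) = -3269/46712*1/36259 + 497/28321 = -3269/1693730408 + 497/28321 = 841691431427/47968138884968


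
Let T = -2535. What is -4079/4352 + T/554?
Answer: -6646043/1205504 ≈ -5.5131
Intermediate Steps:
-4079/4352 + T/554 = -4079/4352 - 2535/554 = -6646043/1205504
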